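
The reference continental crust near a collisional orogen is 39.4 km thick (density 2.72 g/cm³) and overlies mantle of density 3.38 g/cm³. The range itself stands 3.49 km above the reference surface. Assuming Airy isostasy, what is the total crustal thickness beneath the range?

Root depth r = h ρ_c / (ρ_m − ρ_c) = 3.49 km × 2.72 / 0.66 = 14.38 km.
Total thickness = T + h + r = 39.4 km + 3.49 km + 14.38 km = 57.3 km.

57.3 km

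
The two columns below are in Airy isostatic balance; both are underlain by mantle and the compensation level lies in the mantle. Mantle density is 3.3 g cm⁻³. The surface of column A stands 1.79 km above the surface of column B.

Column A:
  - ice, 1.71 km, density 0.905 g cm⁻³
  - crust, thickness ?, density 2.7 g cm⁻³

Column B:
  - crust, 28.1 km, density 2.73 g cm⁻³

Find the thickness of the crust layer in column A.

Take the compensation level at the base of the deeper column (depth z_c below the surface of column A) and equate Σ ρ_i t_i down to z_c; mantle fills any gap and the z_c terms cancel.
Column A: 1.71×0.905 + x×2.7 + (z_c − 1.71 − x)×3.3
Column B: 1.79×0 + 28.1×2.73 + (z_c − 1.79 − 28.1)×3.3
The z_c×3.3 term appears on both sides and cancels. Collect the known terms of each column as K = Σ(ρt)_known − 3.3 × (depth of known layers): K_A = 1.54755 − 3.3×1.71 = −4.09545; K_B = 76.713 − 3.3×(1.79 + 28.1) = −21.924.
Balance: K_A − x×(3.3 − 2.7) = K_B, so x = (K_A − K_B)/(3.3 − 2.7) = 17.8285/0.6 = 29.7 km.

29.7 km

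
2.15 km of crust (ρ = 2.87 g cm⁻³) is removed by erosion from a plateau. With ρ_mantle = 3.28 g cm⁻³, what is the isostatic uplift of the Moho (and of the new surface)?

1.88 km

Unloading: uplift u = e ρ_c/ρ_m = 2.15 km × 2.87/3.28 = 1.88 km.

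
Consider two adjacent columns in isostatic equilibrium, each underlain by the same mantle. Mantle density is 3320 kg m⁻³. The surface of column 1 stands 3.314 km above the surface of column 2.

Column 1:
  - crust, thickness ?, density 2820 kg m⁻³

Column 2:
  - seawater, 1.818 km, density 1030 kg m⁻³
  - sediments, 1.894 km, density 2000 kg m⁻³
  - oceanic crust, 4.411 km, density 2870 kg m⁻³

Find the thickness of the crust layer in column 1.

39.3 km

Take the compensation level at the base of the deeper column (depth z_c below the surface of column 1) and equate Σ ρ_i t_i down to z_c; mantle fills any gap and the z_c terms cancel.
Column 1: x×2820 + (z_c − 0 − x)×3320
Column 2: 3.314×0 + 1.818×1030 + 1.894×2000 + 4.411×2870 + (z_c − 3.314 − 8.123)×3320
The z_c×3320 term appears on both sides and cancels. Collect the known terms of each column as K = Σ(ρt)_known − 3320 × (depth of known layers): K_1 = 0 − 3320×0 = 0; K_2 = 18320.11 − 3320×(3.314 + 8.123) = −19650.73.
Balance: K_1 − x×(3320 − 2820) = K_2, so x = (K_1 − K_2)/(3320 − 2820) = 19650.7/500 = 39.3 km.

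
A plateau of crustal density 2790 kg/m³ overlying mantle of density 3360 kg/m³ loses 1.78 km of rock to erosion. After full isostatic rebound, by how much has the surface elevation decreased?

Rebound u = e ρ_c/ρ_m = 1.78 km × 2790/3360 = 1.478 km.
Net surface drop = e − u = 1.78 km − 1.478 km = e (ρ_m − ρ_c)/ρ_m = 0.302 km.

0.302 km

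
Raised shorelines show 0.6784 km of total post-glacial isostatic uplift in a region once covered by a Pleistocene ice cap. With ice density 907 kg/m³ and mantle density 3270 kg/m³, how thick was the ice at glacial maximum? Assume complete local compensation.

u = t ρ_ice/ρ_m → t = u ρ_m/ρ_ice = 0.6784 km × 3270/907 = 2.45 km.

2.45 km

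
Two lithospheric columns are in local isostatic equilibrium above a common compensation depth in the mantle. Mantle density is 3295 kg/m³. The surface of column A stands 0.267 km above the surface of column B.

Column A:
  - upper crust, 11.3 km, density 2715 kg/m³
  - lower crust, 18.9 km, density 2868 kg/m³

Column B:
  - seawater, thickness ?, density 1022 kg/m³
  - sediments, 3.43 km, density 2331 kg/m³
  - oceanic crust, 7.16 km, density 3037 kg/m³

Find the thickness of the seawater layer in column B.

3.78 km

Take the compensation level at the base of the deeper column (depth z_c below the surface of column A) and equate Σ ρ_i t_i down to z_c; mantle fills any gap and the z_c terms cancel.
Column A: 11.3×2715 + 18.9×2868 + (z_c − 30.2)×3295
Column B: 0.267×0 + x×1022 + 3.43×2331 + 7.16×3037 + (z_c − 0.267 − 10.59 − x)×3295
The z_c×3295 term appears on both sides and cancels. Collect the known terms of each column as K = Σ(ρt)_known − 3295 × (depth of known layers): K_A = 84884.7 − 3295×30.2 = −14624.3; K_B = 29740.25 − 3295×(0.267 + 10.59) = −6033.565.
Balance: K_A = K_B − x×(3295 − 1022), so x = (K_B − K_A)/(3295 − 1022) = 8590.74/2273 = 3.78 km.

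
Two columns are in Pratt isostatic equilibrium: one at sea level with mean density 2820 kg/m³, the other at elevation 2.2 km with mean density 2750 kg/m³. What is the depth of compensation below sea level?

ρ_ref D = ρ (D + h) → D (ρ_ref − ρ) = ρ h.
D = ρ h/(ρ_ref − ρ) = 2750 × 2.2 km/(2820 − 2750) = 86.4 km.

86.4 km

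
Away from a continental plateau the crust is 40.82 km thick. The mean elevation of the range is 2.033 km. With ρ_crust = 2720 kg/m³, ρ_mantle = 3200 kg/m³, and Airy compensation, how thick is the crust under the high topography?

54.4 km

Root depth r = h ρ_c / (ρ_m − ρ_c) = 2.033 km × 2720 / 480 = 11.52 km.
Total thickness = T + h + r = 40.82 km + 2.033 km + 11.52 km = 54.4 km.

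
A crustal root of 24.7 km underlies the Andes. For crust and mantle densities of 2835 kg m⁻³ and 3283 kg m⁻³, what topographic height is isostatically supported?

Isostatic balance requires: ρ_c h = (ρ_m − ρ_c) r.
h = r (ρ_m − ρ_c) / ρ_c = 24.7 km × (3283 − 2835) / 2835 = 3.9 km.

3.9 km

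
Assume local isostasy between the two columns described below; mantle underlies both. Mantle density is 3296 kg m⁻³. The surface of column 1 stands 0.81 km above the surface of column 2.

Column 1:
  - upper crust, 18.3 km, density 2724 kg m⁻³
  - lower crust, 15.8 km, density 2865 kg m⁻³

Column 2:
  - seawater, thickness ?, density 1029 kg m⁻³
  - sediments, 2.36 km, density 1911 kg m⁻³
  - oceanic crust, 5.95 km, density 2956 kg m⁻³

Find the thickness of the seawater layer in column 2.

Take the compensation level at the base of the deeper column (depth z_c below the surface of column 1) and equate Σ ρ_i t_i down to z_c; mantle fills any gap and the z_c terms cancel.
Column 1: 18.3×2724 + 15.8×2865 + (z_c − 34.1)×3296
Column 2: 0.81×0 + x×1029 + 2.36×1911 + 5.95×2956 + (z_c − 0.81 − 8.31 − x)×3296
The z_c×3296 term appears on both sides and cancels. Collect the known terms of each column as K = Σ(ρt)_known − 3296 × (depth of known layers): K_1 = 95116.2 − 3296×34.1 = −17277.4; K_2 = 22098.16 − 3296×(0.81 + 8.31) = −7961.36.
Balance: K_1 = K_2 − x×(3296 − 1029), so x = (K_2 − K_1)/(3296 − 1029) = 9316.04/2267 = 4.11 km.

4.11 km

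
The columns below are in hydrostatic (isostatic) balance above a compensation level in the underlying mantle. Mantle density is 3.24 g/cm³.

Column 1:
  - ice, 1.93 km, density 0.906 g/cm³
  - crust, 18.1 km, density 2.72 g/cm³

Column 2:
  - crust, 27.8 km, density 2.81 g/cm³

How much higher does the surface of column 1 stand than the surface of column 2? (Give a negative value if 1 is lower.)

0.606 km

For any compensation level in the mantle, the mantle terms cancel and isostasy reduces to e = (Σt_1 − Σt_2) − (Σ(ρt)_1 − Σ(ρt)_2) / ρ_m.
Σt_1 = 20.03 km; Σt_2 = 27.8 km; Σ(ρt)_1 = 50.98058; Σ(ρt)_2 = 78.118 (in km·g/cm³).
e = (20.03 − 27.8) − (50.98058 − 78.118) / 3.24 = 0.606 km.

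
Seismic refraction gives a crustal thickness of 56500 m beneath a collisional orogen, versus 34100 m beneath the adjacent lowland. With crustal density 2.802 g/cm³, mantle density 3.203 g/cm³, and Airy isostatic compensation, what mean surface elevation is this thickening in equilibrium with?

2800 m

Excess crust Δ = 56500 m − 34100 m = 22400 m, split between elevation h and root r with h + r = Δ.
Airy balance ρ_c h = (ρ_m − ρ_c) r gives r = h ρ_c/(ρ_m − ρ_c), so h (1 + ρ_c/(ρ_m − ρ_c)) = Δ, i.e. h = Δ (ρ_m − ρ_c)/ρ_m.
h = 22400 m × 0.401/3.203 = 2800 m.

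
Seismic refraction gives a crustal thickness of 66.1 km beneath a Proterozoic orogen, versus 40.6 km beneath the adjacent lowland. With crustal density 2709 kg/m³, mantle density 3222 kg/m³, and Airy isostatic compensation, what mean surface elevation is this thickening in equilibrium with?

Excess crust Δ = 66.1 km − 40.6 km = 25.5 km, split between elevation h and root r with h + r = Δ.
Airy balance ρ_c h = (ρ_m − ρ_c) r gives r = h ρ_c/(ρ_m − ρ_c), so h (1 + ρ_c/(ρ_m − ρ_c)) = Δ, i.e. h = Δ (ρ_m − ρ_c)/ρ_m.
h = 25.5 km × 513/3222 = 4.06 km.

4.06 km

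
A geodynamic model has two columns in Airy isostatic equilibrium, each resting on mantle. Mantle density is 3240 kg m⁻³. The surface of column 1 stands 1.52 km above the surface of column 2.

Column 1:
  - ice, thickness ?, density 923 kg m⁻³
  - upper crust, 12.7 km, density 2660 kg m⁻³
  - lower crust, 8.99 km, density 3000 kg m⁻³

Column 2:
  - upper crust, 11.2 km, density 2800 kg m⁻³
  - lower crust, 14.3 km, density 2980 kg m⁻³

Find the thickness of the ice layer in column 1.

1.75 km

Take the compensation level at the base of the deeper column (depth z_c below the surface of column 1) and equate Σ ρ_i t_i down to z_c; mantle fills any gap and the z_c terms cancel.
Column 1: x×923 + 12.7×2660 + 8.99×3000 + (z_c − 21.69 − x)×3240
Column 2: 1.52×0 + 11.2×2800 + 14.3×2980 + (z_c − 1.52 − 25.5)×3240
The z_c×3240 term appears on both sides and cancels. Collect the known terms of each column as K = Σ(ρt)_known − 3240 × (depth of known layers): K_1 = 60752 − 3240×21.69 = −9523.6; K_2 = 73974 − 3240×(1.52 + 25.5) = −13570.8.
Balance: K_1 − x×(3240 − 923) = K_2, so x = (K_1 − K_2)/(3240 − 923) = 4047.2/2317 = 1.75 km.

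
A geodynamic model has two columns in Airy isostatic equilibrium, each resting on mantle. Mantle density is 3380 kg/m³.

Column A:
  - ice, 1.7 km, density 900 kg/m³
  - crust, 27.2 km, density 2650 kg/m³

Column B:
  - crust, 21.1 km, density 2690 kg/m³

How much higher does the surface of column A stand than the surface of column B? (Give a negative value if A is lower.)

2.81 km

For any compensation level in the mantle, the mantle terms cancel and isostasy reduces to e = (Σt_A − Σt_B) − (Σ(ρt)_A − Σ(ρt)_B) / ρ_m.
Σt_A = 28.9 km; Σt_B = 21.1 km; Σ(ρt)_A = 73610; Σ(ρt)_B = 56759 (in km·kg/m³).
e = (28.9 − 21.1) − (73610 − 56759) / 3380 = 2.81 km.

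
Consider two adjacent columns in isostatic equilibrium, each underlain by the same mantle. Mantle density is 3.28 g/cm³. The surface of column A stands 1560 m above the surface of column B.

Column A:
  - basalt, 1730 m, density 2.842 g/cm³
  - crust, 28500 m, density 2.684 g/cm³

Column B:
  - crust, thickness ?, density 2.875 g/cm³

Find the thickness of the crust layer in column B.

Take the compensation level at the base of the deeper column (depth z_c below the surface of column A) and equate Σ ρ_i t_i down to z_c; mantle fills any gap and the z_c terms cancel.
Column A: 1730×2.842 + 28500×2.684 + (z_c − 30230)×3.28
Column B: 1560×0 + x×2.875 + (z_c − 1560 − 0 − x)×3.28
The z_c×3.28 term appears on both sides and cancels. Collect the known terms of each column as K = Σ(ρt)_known − 3.28 × (depth of known layers): K_A = 81410.66 − 3.28×30230 = −17743.74; K_B = 0 − 3.28×(1560 + 0) = −5116.8.
Balance: K_A = K_B − x×(3.28 − 2.875), so x = (K_B − K_A)/(3.28 − 2.875) = 12626.9/0.405 = 31200 m.

31200 m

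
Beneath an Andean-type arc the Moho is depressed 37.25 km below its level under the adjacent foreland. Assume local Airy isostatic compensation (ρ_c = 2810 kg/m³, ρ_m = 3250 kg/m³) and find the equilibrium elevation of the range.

Isostatic balance requires: ρ_c h = (ρ_m − ρ_c) r.
h = r (ρ_m − ρ_c) / ρ_c = 37.25 km × (3250 − 2810) / 2810 = 5.83 km.

5.83 km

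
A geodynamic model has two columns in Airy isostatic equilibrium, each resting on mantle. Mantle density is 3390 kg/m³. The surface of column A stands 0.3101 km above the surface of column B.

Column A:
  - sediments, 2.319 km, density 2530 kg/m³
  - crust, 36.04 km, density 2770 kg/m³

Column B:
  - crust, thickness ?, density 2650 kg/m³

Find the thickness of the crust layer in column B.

Take the compensation level at the base of the deeper column (depth z_c below the surface of column A) and equate Σ ρ_i t_i down to z_c; mantle fills any gap and the z_c terms cancel.
Column A: 2.319×2530 + 36.04×2770 + (z_c − 38.359)×3390
Column B: 0.3101×0 + x×2650 + (z_c − 0.3101 − 0 − x)×3390
The z_c×3390 term appears on both sides and cancels. Collect the known terms of each column as K = Σ(ρt)_known − 3390 × (depth of known layers): K_A = 105697.87 − 3390×38.359 = −24339.14; K_B = 0 − 3390×(0.3101 + 0) = −1051.239.
Balance: K_A = K_B − x×(3390 − 2650), so x = (K_B − K_A)/(3390 − 2650) = 23287.9/740 = 31.5 km.

31.5 km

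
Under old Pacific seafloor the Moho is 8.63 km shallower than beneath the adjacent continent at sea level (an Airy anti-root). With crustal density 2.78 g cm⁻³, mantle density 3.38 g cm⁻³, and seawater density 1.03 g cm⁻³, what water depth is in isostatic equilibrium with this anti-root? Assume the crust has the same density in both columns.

2.96 km

Replacing a thickness d of crust by seawater at the top must be balanced by replacing crust with mantle at the base: d (ρ_c − ρ_w) = a (ρ_m − ρ_c).
d = a (ρ_m − ρ_c)/(ρ_c − ρ_w) = 8.63 km × 0.6/1.75 = 2.96 km.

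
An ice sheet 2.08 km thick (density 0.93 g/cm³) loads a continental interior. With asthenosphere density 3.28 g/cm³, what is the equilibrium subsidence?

0.59 km

By Archimedes' principle applied to the lithosphere: the ice load ρ_ice t is balanced by mantle displaced below, ρ_m s.
s = t ρ_ice / ρ_m = 2.08 km × 0.93/3.28 = 0.59 km.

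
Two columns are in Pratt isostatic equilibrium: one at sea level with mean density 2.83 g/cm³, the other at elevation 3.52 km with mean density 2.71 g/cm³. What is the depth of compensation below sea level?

79.5 km

ρ_ref D = ρ (D + h) → D (ρ_ref − ρ) = ρ h.
D = ρ h/(ρ_ref − ρ) = 2.71 × 3.52 km/(2.83 − 2.71) = 79.5 km.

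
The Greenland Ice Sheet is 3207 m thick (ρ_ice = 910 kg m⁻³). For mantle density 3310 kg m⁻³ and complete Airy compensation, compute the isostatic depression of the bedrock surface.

In Airy isostatic equilibrium: the ice load ρ_ice t is balanced by mantle displaced below, ρ_m s.
s = t ρ_ice / ρ_m = 3207 m × 910/3310 = 882 m.

882 m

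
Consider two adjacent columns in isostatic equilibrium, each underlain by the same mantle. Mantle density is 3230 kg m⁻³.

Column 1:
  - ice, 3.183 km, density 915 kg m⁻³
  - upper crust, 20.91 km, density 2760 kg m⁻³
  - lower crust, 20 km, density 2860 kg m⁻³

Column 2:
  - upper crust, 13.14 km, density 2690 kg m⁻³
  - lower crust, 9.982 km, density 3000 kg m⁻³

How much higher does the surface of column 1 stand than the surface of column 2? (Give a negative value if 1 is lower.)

4.71 km

For any compensation level in the mantle, the mantle terms cancel and isostasy reduces to e = (Σt_1 − Σt_2) − (Σ(ρt)_1 − Σ(ρt)_2) / ρ_m.
Σt_1 = 44.093 km; Σt_2 = 23.122 km; Σ(ρt)_1 = 117824.045; Σ(ρt)_2 = 65292.6 (in km·kg m⁻³).
e = (44.093 − 23.122) − (117824.045 − 65292.6) / 3230 = 4.71 km.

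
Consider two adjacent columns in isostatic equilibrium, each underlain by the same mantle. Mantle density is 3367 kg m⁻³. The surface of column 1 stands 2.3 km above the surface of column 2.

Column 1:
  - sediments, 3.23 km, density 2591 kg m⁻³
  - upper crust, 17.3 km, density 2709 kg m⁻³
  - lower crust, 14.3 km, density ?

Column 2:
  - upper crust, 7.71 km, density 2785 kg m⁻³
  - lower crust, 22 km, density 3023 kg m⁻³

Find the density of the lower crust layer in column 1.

2950 kg m⁻³

Take the compensation level at the base of the deeper column (depth z_c below the surface of column 1) and equate Σ ρ_i t_i down to z_c; mantle fills any gap and the z_c terms cancel.
Column 1: 3.23×2591 + 17.3×2709 + 14.3×ρ + (z_c − 34.83)×3367
Column 2: 2.3×0 + 7.71×2785 + 22×3023 + (z_c − 2.3 − 29.71)×3367
The z_c×3367 term appears on both sides and cancels. Collect the known terms of each column as K = Σ(ρt)_known − 3367 × (depth of known layers): K_1 = 55234.63 − 3367×34.83 = −62037.98; K_2 = 87978.35 − 3367×(2.3 + 29.71) = −19799.32.
Balance: K_1 + 14.3×ρ = K_2, so ρ = (K_2 − K_1)/14.3 = 42238.7/14.3 = 2950 kg m⁻³.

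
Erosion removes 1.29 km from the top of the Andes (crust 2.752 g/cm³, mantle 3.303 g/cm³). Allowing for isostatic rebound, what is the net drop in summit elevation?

0.215 km

Rebound u = e ρ_c/ρ_m = 1.29 km × 2.752/3.303 = 1.075 km.
Net surface drop = e − u = 1.29 km − 1.075 km = e (ρ_m − ρ_c)/ρ_m = 0.215 km.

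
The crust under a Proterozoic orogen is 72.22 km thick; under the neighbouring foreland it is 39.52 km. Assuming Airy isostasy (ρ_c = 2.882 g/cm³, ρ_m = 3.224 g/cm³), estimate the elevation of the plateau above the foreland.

3.47 km

Excess crust Δ = 72.22 km − 39.52 km = 32.7 km, split between elevation h and root r with h + r = Δ.
Airy balance ρ_c h = (ρ_m − ρ_c) r gives r = h ρ_c/(ρ_m − ρ_c), so h (1 + ρ_c/(ρ_m − ρ_c)) = Δ, i.e. h = Δ (ρ_m − ρ_c)/ρ_m.
h = 32.7 km × 0.342/3.224 = 3.47 km.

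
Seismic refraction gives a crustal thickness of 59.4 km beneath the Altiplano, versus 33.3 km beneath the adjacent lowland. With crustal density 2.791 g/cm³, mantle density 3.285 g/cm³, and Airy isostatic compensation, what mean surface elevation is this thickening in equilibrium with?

3.92 km

Excess crust Δ = 59.4 km − 33.3 km = 26.1 km, split between elevation h and root r with h + r = Δ.
Airy balance ρ_c h = (ρ_m − ρ_c) r gives r = h ρ_c/(ρ_m − ρ_c), so h (1 + ρ_c/(ρ_m − ρ_c)) = Δ, i.e. h = Δ (ρ_m − ρ_c)/ρ_m.
h = 26.1 km × 0.494/3.285 = 3.92 km.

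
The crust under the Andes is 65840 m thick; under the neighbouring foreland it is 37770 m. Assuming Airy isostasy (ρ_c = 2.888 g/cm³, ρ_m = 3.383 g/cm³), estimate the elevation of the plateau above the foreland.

Excess crust Δ = 65840 m − 37770 m = 28070 m, split between elevation h and root r with h + r = Δ.
Airy balance ρ_c h = (ρ_m − ρ_c) r gives r = h ρ_c/(ρ_m − ρ_c), so h (1 + ρ_c/(ρ_m − ρ_c)) = Δ, i.e. h = Δ (ρ_m − ρ_c)/ρ_m.
h = 28070 m × 0.495/3.383 = 4110 m.

4110 m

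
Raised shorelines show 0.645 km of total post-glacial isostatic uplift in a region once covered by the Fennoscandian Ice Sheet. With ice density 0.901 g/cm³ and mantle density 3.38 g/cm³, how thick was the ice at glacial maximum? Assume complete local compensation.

u = t ρ_ice/ρ_m → t = u ρ_m/ρ_ice = 0.645 km × 3.38/0.901 = 2.42 km.

2.42 km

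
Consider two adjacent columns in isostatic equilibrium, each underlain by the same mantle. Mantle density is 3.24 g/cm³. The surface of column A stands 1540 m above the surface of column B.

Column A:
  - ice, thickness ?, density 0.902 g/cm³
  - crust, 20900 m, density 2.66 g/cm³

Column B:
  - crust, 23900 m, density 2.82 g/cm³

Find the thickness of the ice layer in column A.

1240 m

Take the compensation level at the base of the deeper column (depth z_c below the surface of column A) and equate Σ ρ_i t_i down to z_c; mantle fills any gap and the z_c terms cancel.
Column A: x×0.902 + 20900×2.66 + (z_c − 20900 − x)×3.24
Column B: 1540×0 + 23900×2.82 + (z_c − 1540 − 23900)×3.24
The z_c×3.24 term appears on both sides and cancels. Collect the known terms of each column as K = Σ(ρt)_known − 3.24 × (depth of known layers): K_A = 55594 − 3.24×20900 = −12122; K_B = 67398 − 3.24×(1540 + 23900) = −15027.6.
Balance: K_A − x×(3.24 − 0.902) = K_B, so x = (K_A − K_B)/(3.24 − 0.902) = 2905.6/2.338 = 1240 m.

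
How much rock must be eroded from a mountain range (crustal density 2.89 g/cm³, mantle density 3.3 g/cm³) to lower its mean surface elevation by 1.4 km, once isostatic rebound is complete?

Net drop Δ = e − u = e − e ρ_c/ρ_m = e (ρ_m − ρ_c)/ρ_m.
e = Δ ρ_m/(ρ_m − ρ_c) = 1.4 km × 3.3/0.41 = 11.3 km.

11.3 km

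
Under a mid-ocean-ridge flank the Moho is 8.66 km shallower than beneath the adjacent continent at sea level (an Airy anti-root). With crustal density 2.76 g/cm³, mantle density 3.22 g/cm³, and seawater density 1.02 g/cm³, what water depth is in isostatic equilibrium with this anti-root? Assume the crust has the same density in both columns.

2.29 km

Replacing a thickness d of crust by seawater at the top must be balanced by replacing crust with mantle at the base: d (ρ_c − ρ_w) = a (ρ_m − ρ_c).
d = a (ρ_m − ρ_c)/(ρ_c − ρ_w) = 8.66 km × 0.46/1.74 = 2.29 km.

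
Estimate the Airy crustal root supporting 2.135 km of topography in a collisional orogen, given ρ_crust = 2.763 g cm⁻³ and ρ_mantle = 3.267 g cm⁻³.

Isostatic balance requires: the weight of the topography is balanced by the buoyancy of the root, ρ_c h = (ρ_m − ρ_c) r.
r = h · ρ_c / (ρ_m − ρ_c) = 2.135 km × 2.763 / (3.267 − 2.763) = 11.7 km.

11.7 km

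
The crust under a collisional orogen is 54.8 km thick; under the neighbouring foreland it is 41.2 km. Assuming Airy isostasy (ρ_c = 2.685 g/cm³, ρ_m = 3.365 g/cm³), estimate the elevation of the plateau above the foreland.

2.75 km

Excess crust Δ = 54.8 km − 41.2 km = 13.6 km, split between elevation h and root r with h + r = Δ.
Airy balance ρ_c h = (ρ_m − ρ_c) r gives r = h ρ_c/(ρ_m − ρ_c), so h (1 + ρ_c/(ρ_m − ρ_c)) = Δ, i.e. h = Δ (ρ_m − ρ_c)/ρ_m.
h = 13.6 km × 0.68/3.365 = 2.75 km.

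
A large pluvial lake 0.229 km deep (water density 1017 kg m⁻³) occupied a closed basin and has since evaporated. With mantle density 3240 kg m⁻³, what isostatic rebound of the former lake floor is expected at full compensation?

u = d ρ_w/ρ_m = 0.229 km × 1017/3240 = 0.0719 km.

0.0719 km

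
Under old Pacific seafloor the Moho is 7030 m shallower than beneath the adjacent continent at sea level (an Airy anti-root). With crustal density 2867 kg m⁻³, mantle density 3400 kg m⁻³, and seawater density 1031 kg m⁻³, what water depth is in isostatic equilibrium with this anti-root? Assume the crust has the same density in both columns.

Replacing a thickness d of crust by seawater at the top must be balanced by replacing crust with mantle at the base: d (ρ_c − ρ_w) = a (ρ_m − ρ_c).
d = a (ρ_m − ρ_c)/(ρ_c − ρ_w) = 7030 m × 533/1836 = 2040 m.

2040 m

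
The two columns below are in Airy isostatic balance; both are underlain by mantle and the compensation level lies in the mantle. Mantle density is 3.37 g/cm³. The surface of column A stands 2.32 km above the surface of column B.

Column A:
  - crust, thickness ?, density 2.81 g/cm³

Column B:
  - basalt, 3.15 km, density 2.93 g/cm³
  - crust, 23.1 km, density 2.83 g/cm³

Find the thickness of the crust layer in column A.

38.7 km

Take the compensation level at the base of the deeper column (depth z_c below the surface of column A) and equate Σ ρ_i t_i down to z_c; mantle fills any gap and the z_c terms cancel.
Column A: x×2.81 + (z_c − 0 − x)×3.37
Column B: 2.32×0 + 3.15×2.93 + 23.1×2.83 + (z_c − 2.32 − 26.25)×3.37
The z_c×3.37 term appears on both sides and cancels. Collect the known terms of each column as K = Σ(ρt)_known − 3.37 × (depth of known layers): K_A = 0 − 3.37×0 = 0; K_B = 74.6025 − 3.37×(2.32 + 26.25) = −21.6784.
Balance: K_A − x×(3.37 − 2.81) = K_B, so x = (K_A − K_B)/(3.37 − 2.81) = 21.6784/0.56 = 38.7 km.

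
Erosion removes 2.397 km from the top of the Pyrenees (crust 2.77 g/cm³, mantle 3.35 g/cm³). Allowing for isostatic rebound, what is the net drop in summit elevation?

0.415 km

Rebound u = e ρ_c/ρ_m = 2.397 km × 2.77/3.35 = 1.982 km.
Net surface drop = e − u = 2.397 km − 1.982 km = e (ρ_m − ρ_c)/ρ_m = 0.415 km.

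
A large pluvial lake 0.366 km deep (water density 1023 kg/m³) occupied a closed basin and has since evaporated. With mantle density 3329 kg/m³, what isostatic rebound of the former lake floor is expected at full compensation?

u = d ρ_w/ρ_m = 0.366 km × 1023/3329 = 0.112 km.

0.112 km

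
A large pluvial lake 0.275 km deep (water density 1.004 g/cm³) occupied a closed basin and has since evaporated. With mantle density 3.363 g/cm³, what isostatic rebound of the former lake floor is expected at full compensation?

0.0821 km

u = d ρ_w/ρ_m = 0.275 km × 1.004/3.363 = 0.0821 km.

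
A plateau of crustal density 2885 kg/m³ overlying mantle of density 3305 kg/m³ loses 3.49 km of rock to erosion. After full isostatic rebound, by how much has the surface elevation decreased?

Rebound u = e ρ_c/ρ_m = 3.49 km × 2885/3305 = 3.046 km.
Net surface drop = e − u = 3.49 km − 3.046 km = e (ρ_m − ρ_c)/ρ_m = 0.444 km.

0.444 km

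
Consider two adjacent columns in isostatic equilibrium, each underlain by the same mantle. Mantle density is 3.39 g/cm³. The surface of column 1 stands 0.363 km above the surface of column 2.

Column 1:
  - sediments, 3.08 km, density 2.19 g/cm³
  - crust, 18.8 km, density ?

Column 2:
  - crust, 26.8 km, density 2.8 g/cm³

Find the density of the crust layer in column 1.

Take the compensation level at the base of the deeper column (depth z_c below the surface of column 1) and equate Σ ρ_i t_i down to z_c; mantle fills any gap and the z_c terms cancel.
Column 1: 3.08×2.19 + 18.8×ρ + (z_c − 21.88)×3.39
Column 2: 0.363×0 + 26.8×2.8 + (z_c − 0.363 − 26.8)×3.39
The z_c×3.39 term appears on both sides and cancels. Collect the known terms of each column as K = Σ(ρt)_known − 3.39 × (depth of known layers): K_1 = 6.7452 − 3.39×21.88 = −67.428; K_2 = 75.04 − 3.39×(0.363 + 26.8) = −17.04257.
Balance: K_1 + 18.8×ρ = K_2, so ρ = (K_2 − K_1)/18.8 = 50.3854/18.8 = 2.68 g/cm³.

2.68 g/cm³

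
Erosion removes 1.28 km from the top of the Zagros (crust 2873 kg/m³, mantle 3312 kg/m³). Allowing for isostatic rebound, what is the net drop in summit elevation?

0.17 km

Rebound u = e ρ_c/ρ_m = 1.28 km × 2873/3312 = 1.11 km.
Net surface drop = e − u = 1.28 km − 1.11 km = e (ρ_m − ρ_c)/ρ_m = 0.17 km.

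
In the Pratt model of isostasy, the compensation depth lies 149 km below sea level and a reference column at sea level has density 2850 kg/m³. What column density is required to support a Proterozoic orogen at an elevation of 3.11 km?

Pratt balance: ρ_ref D = ρ (D + h).
ρ = ρ_ref D/(D + h) = 2850 × 149 km/(149 km + 3.11 km) = 2790 kg/m³.

2790 kg/m³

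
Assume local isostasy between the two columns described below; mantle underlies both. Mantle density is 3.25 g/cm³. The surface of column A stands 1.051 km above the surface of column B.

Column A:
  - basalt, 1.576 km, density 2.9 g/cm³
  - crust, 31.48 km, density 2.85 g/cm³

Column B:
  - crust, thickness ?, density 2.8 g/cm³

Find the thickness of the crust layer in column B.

Take the compensation level at the base of the deeper column (depth z_c below the surface of column A) and equate Σ ρ_i t_i down to z_c; mantle fills any gap and the z_c terms cancel.
Column A: 1.576×2.9 + 31.48×2.85 + (z_c − 33.056)×3.25
Column B: 1.051×0 + x×2.8 + (z_c − 1.051 − 0 − x)×3.25
The z_c×3.25 term appears on both sides and cancels. Collect the known terms of each column as K = Σ(ρt)_known − 3.25 × (depth of known layers): K_A = 94.2884 − 3.25×33.056 = −13.1436; K_B = 0 − 3.25×(1.051 + 0) = −3.41575.
Balance: K_A = K_B − x×(3.25 − 2.8), so x = (K_B − K_A)/(3.25 − 2.8) = 9.72785/0.45 = 21.6 km.

21.6 km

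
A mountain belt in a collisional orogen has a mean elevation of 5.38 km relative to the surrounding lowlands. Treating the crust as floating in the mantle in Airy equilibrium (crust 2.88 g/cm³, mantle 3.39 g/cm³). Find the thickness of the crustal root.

30.4 km

Equating mass per unit area of the two columns: the weight of the topography is balanced by the buoyancy of the root, ρ_c h = (ρ_m − ρ_c) r.
r = h · ρ_c / (ρ_m − ρ_c) = 5.38 km × 2.88 / (3.39 − 2.88) = 30.4 km.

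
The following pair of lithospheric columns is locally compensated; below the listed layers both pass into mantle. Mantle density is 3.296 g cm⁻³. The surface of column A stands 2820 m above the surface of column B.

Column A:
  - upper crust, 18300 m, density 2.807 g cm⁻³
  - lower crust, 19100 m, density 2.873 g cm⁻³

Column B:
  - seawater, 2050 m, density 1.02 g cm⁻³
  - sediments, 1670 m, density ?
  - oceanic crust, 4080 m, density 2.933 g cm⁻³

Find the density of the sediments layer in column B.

Take the compensation level at the base of the deeper column (depth z_c below the surface of column A) and equate Σ ρ_i t_i down to z_c; mantle fills any gap and the z_c terms cancel.
Column A: 18300×2.807 + 19100×2.873 + (z_c − 37400)×3.296
Column B: 2820×0 + 2050×1.02 + 1670×ρ + 4080×2.933 + (z_c − 2820 − 7800)×3.296
The z_c×3.296 term appears on both sides and cancels. Collect the known terms of each column as K = Σ(ρt)_known − 3.296 × (depth of known layers): K_A = 106242.4 − 3.296×37400 = −17028; K_B = 14057.64 − 3.296×(2820 + 7800) = −20945.88.
Balance: K_A = K_B + 1670×ρ, so ρ = (K_A − K_B)/1670 = 3917.88/1670 = 2.35 g cm⁻³.

2.35 g cm⁻³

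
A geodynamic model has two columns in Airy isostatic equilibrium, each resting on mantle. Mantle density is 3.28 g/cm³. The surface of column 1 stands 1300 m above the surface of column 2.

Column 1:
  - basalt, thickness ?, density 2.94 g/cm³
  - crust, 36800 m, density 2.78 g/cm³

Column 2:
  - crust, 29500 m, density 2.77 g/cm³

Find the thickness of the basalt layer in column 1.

Take the compensation level at the base of the deeper column (depth z_c below the surface of column 1) and equate Σ ρ_i t_i down to z_c; mantle fills any gap and the z_c terms cancel.
Column 1: x×2.94 + 36800×2.78 + (z_c − 36800 − x)×3.28
Column 2: 1300×0 + 29500×2.77 + (z_c − 1300 − 29500)×3.28
The z_c×3.28 term appears on both sides and cancels. Collect the known terms of each column as K = Σ(ρt)_known − 3.28 × (depth of known layers): K_1 = 102304 − 3.28×36800 = −18400; K_2 = 81715 − 3.28×(1300 + 29500) = −19309.
Balance: K_1 − x×(3.28 − 2.94) = K_2, so x = (K_1 − K_2)/(3.28 − 2.94) = 909/0.34 = 2670 m.

2670 m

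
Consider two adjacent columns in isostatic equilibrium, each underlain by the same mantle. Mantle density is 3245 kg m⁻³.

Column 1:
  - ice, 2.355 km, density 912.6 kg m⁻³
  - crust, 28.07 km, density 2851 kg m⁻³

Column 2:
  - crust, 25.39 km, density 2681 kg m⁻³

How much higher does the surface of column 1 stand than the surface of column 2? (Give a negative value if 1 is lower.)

For any compensation level in the mantle, the mantle terms cancel and isostasy reduces to e = (Σt_1 − Σt_2) − (Σ(ρt)_1 − Σ(ρt)_2) / ρ_m.
Σt_1 = 30.425 km; Σt_2 = 25.39 km; Σ(ρt)_1 = 82176.743; Σ(ρt)_2 = 68070.59 (in km·kg m⁻³).
e = (30.425 − 25.39) − (82176.743 − 68070.59) / 3245 = 0.688 km.

0.688 km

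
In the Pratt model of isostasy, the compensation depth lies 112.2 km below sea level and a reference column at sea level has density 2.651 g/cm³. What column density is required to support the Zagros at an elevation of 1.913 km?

2.61 g/cm³

Pratt balance: ρ_ref D = ρ (D + h).
ρ = ρ_ref D/(D + h) = 2.651 × 112.2 km/(112.2 km + 1.913 km) = 2.61 g/cm³.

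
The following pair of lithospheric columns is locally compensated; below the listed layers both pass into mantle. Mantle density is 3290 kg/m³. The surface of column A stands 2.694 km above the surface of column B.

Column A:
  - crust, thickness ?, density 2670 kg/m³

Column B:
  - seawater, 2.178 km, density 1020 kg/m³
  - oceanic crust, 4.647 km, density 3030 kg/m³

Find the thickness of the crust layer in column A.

24.2 km

Take the compensation level at the base of the deeper column (depth z_c below the surface of column A) and equate Σ ρ_i t_i down to z_c; mantle fills any gap and the z_c terms cancel.
Column A: x×2670 + (z_c − 0 − x)×3290
Column B: 2.694×0 + 2.178×1020 + 4.647×3030 + (z_c − 2.694 − 6.825)×3290
The z_c×3290 term appears on both sides and cancels. Collect the known terms of each column as K = Σ(ρt)_known − 3290 × (depth of known layers): K_A = 0 − 3290×0 = 0; K_B = 16301.97 − 3290×(2.694 + 6.825) = −15015.54.
Balance: K_A − x×(3290 − 2670) = K_B, so x = (K_A − K_B)/(3290 − 2670) = 15015.5/620 = 24.2 km.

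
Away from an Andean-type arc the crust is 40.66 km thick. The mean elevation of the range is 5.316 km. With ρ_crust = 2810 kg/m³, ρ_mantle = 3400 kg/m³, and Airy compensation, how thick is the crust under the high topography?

71.3 km

Root depth r = h ρ_c / (ρ_m − ρ_c) = 5.316 km × 2810 / 590 = 25.32 km.
Total thickness = T + h + r = 40.66 km + 5.316 km + 25.32 km = 71.3 km.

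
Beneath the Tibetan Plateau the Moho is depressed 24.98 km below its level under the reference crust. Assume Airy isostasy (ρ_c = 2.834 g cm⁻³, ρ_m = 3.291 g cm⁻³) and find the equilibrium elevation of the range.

Balancing pressure at the compensation depth: ρ_c h = (ρ_m − ρ_c) r.
h = r (ρ_m − ρ_c) / ρ_c = 24.98 km × (3.291 − 2.834) / 2.834 = 4.03 km.

4.03 km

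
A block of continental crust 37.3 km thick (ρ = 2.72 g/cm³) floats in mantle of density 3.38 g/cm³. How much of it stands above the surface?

Floating equilibrium: submerged depth d = t ρ_obj/ρ_fluid = 37.3 km × 2.72/3.38 = 30.02 km.
Freeboard = t − d = 37.3 km − 30.02 km = 7.28 km.

7.28 km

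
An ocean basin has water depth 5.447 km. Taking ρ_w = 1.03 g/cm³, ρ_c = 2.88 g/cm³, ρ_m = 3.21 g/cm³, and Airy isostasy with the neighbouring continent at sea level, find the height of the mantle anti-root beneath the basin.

Balancing pressure at the compensation depth: replacing crust with seawater at the top is compensated by replacing crust with mantle at the base: d (ρ_c − ρ_w) = a (ρ_m − ρ_c).
a = d (ρ_c − ρ_w)/(ρ_m − ρ_c) = 5.447 km × 1.85/0.33 = 30.5 km.

30.5 km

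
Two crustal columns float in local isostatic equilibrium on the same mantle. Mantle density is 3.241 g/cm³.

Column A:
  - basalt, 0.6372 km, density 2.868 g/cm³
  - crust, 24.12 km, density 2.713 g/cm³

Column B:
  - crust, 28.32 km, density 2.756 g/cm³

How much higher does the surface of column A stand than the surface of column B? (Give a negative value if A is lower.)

−0.235 km

For any compensation level in the mantle, the mantle terms cancel and isostasy reduces to e = (Σt_A − Σt_B) − (Σ(ρt)_A − Σ(ρt)_B) / ρ_m.
Σt_A = 24.7572 km; Σt_B = 28.32 km; Σ(ρt)_A = 67.2650496; Σ(ρt)_B = 78.04992 (in km·g/cm³).
e = (24.7572 − 28.32) − (67.2650496 − 78.04992) / 3.241 = −0.235 km.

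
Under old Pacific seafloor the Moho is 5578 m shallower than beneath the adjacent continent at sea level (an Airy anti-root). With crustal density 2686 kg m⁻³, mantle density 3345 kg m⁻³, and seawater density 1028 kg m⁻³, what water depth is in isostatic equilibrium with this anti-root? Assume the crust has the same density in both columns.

Replacing a thickness d of crust by seawater at the top must be balanced by replacing crust with mantle at the base: d (ρ_c − ρ_w) = a (ρ_m − ρ_c).
d = a (ρ_m − ρ_c)/(ρ_c − ρ_w) = 5578 m × 659/1658 = 2220 m.

2220 m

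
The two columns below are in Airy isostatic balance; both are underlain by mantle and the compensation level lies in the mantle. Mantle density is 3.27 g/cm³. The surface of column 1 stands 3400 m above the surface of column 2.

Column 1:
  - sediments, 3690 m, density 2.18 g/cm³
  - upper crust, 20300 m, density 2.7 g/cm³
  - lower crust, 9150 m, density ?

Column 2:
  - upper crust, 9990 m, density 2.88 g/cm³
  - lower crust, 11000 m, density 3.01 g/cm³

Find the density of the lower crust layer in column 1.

3.02 g/cm³

Take the compensation level at the base of the deeper column (depth z_c below the surface of column 1) and equate Σ ρ_i t_i down to z_c; mantle fills any gap and the z_c terms cancel.
Column 1: 3690×2.18 + 20300×2.7 + 9150×ρ + (z_c − 33140)×3.27
Column 2: 3400×0 + 9990×2.88 + 11000×3.01 + (z_c − 3400 − 20990)×3.27
The z_c×3.27 term appears on both sides and cancels. Collect the known terms of each column as K = Σ(ρt)_known − 3.27 × (depth of known layers): K_1 = 62854.2 − 3.27×33140 = −45513.6; K_2 = 61881.2 − 3.27×(3400 + 20990) = −17874.1.
Balance: K_1 + 9150×ρ = K_2, so ρ = (K_2 − K_1)/9150 = 27639.5/9150 = 3.02 g/cm³.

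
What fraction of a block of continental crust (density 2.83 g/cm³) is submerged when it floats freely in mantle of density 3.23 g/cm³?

Submerged fraction = ρ_obj/ρ_fluid = 2.83/3.23 = 0.876.

0.876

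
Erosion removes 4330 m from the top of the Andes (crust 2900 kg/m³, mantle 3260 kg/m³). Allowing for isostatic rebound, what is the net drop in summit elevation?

478 m

Rebound u = e ρ_c/ρ_m = 4330 m × 2900/3260 = 3852 m.
Net surface drop = e − u = 4330 m − 3852 m = e (ρ_m − ρ_c)/ρ_m = 478 m.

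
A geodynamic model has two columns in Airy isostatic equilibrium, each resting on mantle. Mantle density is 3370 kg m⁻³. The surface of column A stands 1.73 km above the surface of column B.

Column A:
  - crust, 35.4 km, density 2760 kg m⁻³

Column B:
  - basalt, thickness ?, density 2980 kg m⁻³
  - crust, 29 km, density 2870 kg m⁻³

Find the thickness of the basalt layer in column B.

3.24 km

Take the compensation level at the base of the deeper column (depth z_c below the surface of column A) and equate Σ ρ_i t_i down to z_c; mantle fills any gap and the z_c terms cancel.
Column A: 35.4×2760 + (z_c − 35.4)×3370
Column B: 1.73×0 + x×2980 + 29×2870 + (z_c − 1.73 − 29 − x)×3370
The z_c×3370 term appears on both sides and cancels. Collect the known terms of each column as K = Σ(ρt)_known − 3370 × (depth of known layers): K_A = 97704 − 3370×35.4 = −21594; K_B = 83230 − 3370×(1.73 + 29) = −20330.1.
Balance: K_A = K_B − x×(3370 − 2980), so x = (K_B − K_A)/(3370 − 2980) = 1263.9/390 = 3.24 km.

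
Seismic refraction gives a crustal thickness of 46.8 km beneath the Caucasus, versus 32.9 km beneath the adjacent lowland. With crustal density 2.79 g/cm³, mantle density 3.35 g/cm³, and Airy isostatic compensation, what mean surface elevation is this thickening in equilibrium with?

Excess crust Δ = 46.8 km − 32.9 km = 13.9 km, split between elevation h and root r with h + r = Δ.
Airy balance ρ_c h = (ρ_m − ρ_c) r gives r = h ρ_c/(ρ_m − ρ_c), so h (1 + ρ_c/(ρ_m − ρ_c)) = Δ, i.e. h = Δ (ρ_m − ρ_c)/ρ_m.
h = 13.9 km × 0.56/3.35 = 2.32 km.

2.32 km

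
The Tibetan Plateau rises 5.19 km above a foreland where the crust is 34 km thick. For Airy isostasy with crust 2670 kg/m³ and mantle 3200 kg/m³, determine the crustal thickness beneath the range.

Root depth r = h ρ_c / (ρ_m − ρ_c) = 5.19 km × 2670 / 530 = 26.15 km.
Total thickness = T + h + r = 34 km + 5.19 km + 26.15 km = 65.3 km.

65.3 km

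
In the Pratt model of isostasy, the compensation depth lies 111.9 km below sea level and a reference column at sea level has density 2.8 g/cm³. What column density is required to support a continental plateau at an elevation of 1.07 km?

2.77 g/cm³

Pratt balance: ρ_ref D = ρ (D + h).
ρ = ρ_ref D/(D + h) = 2.8 × 111.9 km/(111.9 km + 1.07 km) = 2.77 g/cm³.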